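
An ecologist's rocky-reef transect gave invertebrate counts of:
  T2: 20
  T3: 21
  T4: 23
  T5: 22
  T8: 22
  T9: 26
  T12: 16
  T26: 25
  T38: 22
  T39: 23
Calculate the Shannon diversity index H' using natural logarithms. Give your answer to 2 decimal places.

Total N = 20+21+23+22+22+26+16+25+22+23 = 220, so the proportions are 0.0909, 0.0955, 0.1045, 0.1, 0.1, 0.1182, 0.0727, 0.1136, 0.1, 0.1045 (working shown to 4 dp, full precision carried).
Each pᵢ ln pᵢ term: 0.0909×(-2.3979)=-0.2180, 0.0955×(-2.3491)=-0.2242, 0.1045×(-2.2581)=-0.2361, 0.1×(-2.3026)=-0.2303, 0.1×(-2.3026)=-0.2303, 0.1182×(-2.1355)=-0.2524, 0.0727×(-2.6210)=-0.1906, 0.1136×(-2.1748)=-0.2471, 0.1×(-2.3026)=-0.2303, 0.1045×(-2.2581)=-0.2361.
Sum = -2.2953, so H' = 2.30.

2.30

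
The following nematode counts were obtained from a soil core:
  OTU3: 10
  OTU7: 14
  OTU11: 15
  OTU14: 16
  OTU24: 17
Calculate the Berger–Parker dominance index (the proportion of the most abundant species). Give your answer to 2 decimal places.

Total N = 10+14+15+16+17 = 72, so the proportions are 0.1389, 0.1944, 0.2083, 0.2222, 0.2361 (working shown to 4 dp, full precision carried).
The largest proportion is 0.2361, i.e. d = 0.24 to 2 decimal places.

0.24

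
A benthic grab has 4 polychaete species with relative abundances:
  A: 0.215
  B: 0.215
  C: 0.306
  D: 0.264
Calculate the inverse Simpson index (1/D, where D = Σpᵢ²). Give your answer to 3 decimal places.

3.910

D = 0.215² + 0.215² + 0.306² + 0.264² = 0.0462250 + 0.0462250 + 0.0936360 + 0.0696960 = 0.2557820 (working shown to 7 dp, full precision carried).
So 1/D = 3.90958, i.e. 3.910 to 3 decimal places.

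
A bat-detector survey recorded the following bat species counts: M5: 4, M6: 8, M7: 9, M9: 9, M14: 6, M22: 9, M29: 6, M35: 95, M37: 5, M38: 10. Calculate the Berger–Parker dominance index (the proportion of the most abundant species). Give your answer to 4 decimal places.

0.5901

Total N = 4+8+9+9+6+9+6+95+5+10 = 161, so the proportions are 0.024845, 0.049689, 0.055901, 0.055901, 0.037267, 0.055901, 0.037267, 0.590062, 0.031056, 0.062112 (working shown to 6 dp, full precision carried).
The largest proportion is 0.590062, i.e. d = 0.5901 to 4 decimal places.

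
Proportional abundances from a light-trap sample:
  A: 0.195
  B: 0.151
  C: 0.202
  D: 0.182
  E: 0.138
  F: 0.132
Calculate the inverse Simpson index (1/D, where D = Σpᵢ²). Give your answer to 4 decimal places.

5.8404

D = 0.195² + 0.151² + 0.202² + 0.182² + 0.138² + 0.132² = 0.03802500 + 0.02280100 + 0.04080400 + 0.03312400 + 0.01904400 + 0.01742400 = 0.17122200 (working shown to 8 dp, full precision carried).
So 1/D = 5.840371, i.e. 5.8404 to 4 decimal places.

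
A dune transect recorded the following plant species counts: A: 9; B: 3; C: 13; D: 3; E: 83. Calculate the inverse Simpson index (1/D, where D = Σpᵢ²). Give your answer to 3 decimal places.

1.722

Total N = 9+3+13+3+83 = 111, so the proportions are 0.081081, 0.027027, 0.117117, 0.027027, 0.747748 (working shown to 6 dp, full precision carried).
D = 0.081081² + 0.027027² + 0.117117² + 0.027027² + 0.747748² = 0.006574 + 0.000730 + 0.013716 + 0.000730 + 0.559127 = 0.580878.
So 1/D = 1.72153, i.e. 1.722 to 3 decimal places.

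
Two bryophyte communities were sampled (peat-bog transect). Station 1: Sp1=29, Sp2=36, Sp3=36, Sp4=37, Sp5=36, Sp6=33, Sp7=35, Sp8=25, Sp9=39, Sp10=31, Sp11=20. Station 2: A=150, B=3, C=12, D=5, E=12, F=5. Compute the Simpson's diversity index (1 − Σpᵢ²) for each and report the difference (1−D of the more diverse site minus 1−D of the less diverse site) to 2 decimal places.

Station 1: N=357, proportions 0.08123, 0.10084, 0.10084, 0.10364, 0.10084, 0.09244, 0.09804, 0.07003, 0.10924, 0.08683, 0.05602, giving 1−D = 0.90648 (working shown to 5 dp, full precision carried).
Station 2: N=187, proportions 0.80214, 0.01604, 0.06417, 0.02674, 0.06417, 0.02674, giving 1−D = 0.34665.
Difference = |0.90648 − 0.34665| = 0.55983, i.e. 0.56 to 2 decimal places.

0.56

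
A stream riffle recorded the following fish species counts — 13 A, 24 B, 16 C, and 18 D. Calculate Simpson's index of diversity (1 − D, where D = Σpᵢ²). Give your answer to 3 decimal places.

0.737

Total N = 13+24+16+18 = 71, so the proportions are 0.1831, 0.33803, 0.22535, 0.25352 (working shown to 5 dp, full precision carried).
D = 0.1831² + 0.33803² + 0.22535² + 0.25352² = 0.03353 + 0.11426 + 0.05078 + 0.06427 = 0.26284.
So 1 − D = 0.73716, i.e. 0.737 to 3 decimal places.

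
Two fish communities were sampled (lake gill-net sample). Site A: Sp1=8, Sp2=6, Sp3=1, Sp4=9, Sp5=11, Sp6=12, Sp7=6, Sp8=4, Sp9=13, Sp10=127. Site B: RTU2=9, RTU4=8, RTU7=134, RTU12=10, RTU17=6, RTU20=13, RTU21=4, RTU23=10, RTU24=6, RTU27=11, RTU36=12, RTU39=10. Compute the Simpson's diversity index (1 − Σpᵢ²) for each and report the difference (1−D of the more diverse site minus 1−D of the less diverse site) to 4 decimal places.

0.0843

Site A: N=197, proportions 0.0406091, 0.0304569, 0.0050761, 0.0456853, 0.0558376, 0.0609137, 0.0304569, 0.0203046, 0.0659898, 0.6446701, giving 1−D = 0.5671880 (working shown to 7 dp, full precision carried).
Site B: N=233, proportions 0.0386266, 0.0343348, 0.5751073, 0.0429185, 0.0257511, 0.055794, 0.0171674, 0.0429185, 0.0257511, 0.0472103, 0.0515021, 0.0429185, giving 1−D = 0.6514395.
Difference = |0.5671880 − 0.6514395| = 0.0842515, i.e. 0.0843 to 4 decimal places.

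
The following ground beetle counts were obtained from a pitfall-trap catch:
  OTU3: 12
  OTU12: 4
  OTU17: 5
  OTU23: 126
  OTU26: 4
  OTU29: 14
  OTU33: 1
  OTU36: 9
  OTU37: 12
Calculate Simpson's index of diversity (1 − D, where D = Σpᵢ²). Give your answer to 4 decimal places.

0.5282

Total N = 12+4+5+126+4+14+1+9+12 = 187, so the proportions are 0.064171, 0.02139, 0.026738, 0.673797, 0.02139, 0.074866, 0.005348, 0.048128, 0.064171 (working shown to 6 dp, full precision carried).
D = 0.064171² + 0.02139² + 0.026738² + 0.673797² + 0.02139² + 0.074866² + 0.005348² + 0.048128² + 0.064171² = 0.004118 + 0.000458 + 0.000715 + 0.454002 + 0.000458 + 0.005605 + 0.000029 + 0.002316 + 0.004118 = 0.471818.
So 1 − D = 0.528182, i.e. 0.5282 to 4 decimal places.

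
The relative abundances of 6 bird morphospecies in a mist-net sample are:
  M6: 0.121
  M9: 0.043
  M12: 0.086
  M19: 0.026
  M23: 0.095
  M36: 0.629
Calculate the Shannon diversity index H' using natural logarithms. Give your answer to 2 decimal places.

1.21

Each pᵢ ln pᵢ term (working shown to 4 dp, full precision carried): 0.121×(-2.1120)=-0.2555, 0.043×(-3.1466)=-0.1353, 0.086×(-2.4534)=-0.2110, 0.026×(-3.6497)=-0.0949, 0.095×(-2.3539)=-0.2236, 0.629×(-0.4636)=-0.2916.
Sum = -1.2120, so H' = 1.21.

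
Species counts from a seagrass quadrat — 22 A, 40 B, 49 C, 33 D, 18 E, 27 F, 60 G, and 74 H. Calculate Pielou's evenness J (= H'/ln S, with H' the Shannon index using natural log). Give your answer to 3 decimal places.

Total N = 22+40+49+33+18+27+60+74 = 323, so the proportions are 0.06811, 0.12384, 0.1517, 0.10217, 0.05573, 0.08359, 0.18576, 0.2291 (working shown to 5 dp, full precision carried).
H' = −Σ pᵢ ln pᵢ = −((-0.18299) + (-0.25867) + (-0.28609) + (-0.23306) + (-0.16090) + (-0.20746) + (-0.31269) + (-0.33760)) = 1.97945.
With S = 8 species, ln S = 2.07944, so J = 1.97945/2.07944 = 0.95192, i.e. 0.952 to 3 decimal places.

0.952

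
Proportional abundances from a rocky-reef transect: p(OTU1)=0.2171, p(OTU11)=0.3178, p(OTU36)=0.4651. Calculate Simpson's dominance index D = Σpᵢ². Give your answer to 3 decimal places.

D = 0.2171² + 0.3178² + 0.4651² = 0.04713 + 0.10100 + 0.21632 = 0.36445 (working shown to 5 dp, full precision carried).
To 3 decimal places, D = 0.364.

0.364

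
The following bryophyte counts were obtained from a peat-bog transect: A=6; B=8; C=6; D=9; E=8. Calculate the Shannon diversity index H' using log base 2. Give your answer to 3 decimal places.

Total N = 6+8+6+9+8 = 37, so the proportions are 0.16216, 0.21622, 0.16216, 0.24324, 0.21622 (working shown to 5 dp, full precision carried).
Each pᵢ log₂ pᵢ term: 0.16216×(-2.62449)=-0.42559, 0.21622×(-2.20945)=-0.47772, 0.16216×(-2.62449)=-0.42559, 0.24324×(-2.03953)=-0.49610, 0.21622×(-2.20945)=-0.47772.
Sum = -2.30273, so H' = 2.303.

2.303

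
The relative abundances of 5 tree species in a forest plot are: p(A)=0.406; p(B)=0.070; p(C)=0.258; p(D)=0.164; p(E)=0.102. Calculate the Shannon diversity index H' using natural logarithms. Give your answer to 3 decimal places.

1.431

Each pᵢ ln pᵢ term (working shown to 5 dp, full precision carried): 0.406×(-0.90140)=-0.36597, 0.07×(-2.65926)=-0.18615, 0.258×(-1.35480)=-0.34954, 0.164×(-1.80789)=-0.29649, 0.102×(-2.28278)=-0.23284.
Sum = -1.43099, so H' = 1.431.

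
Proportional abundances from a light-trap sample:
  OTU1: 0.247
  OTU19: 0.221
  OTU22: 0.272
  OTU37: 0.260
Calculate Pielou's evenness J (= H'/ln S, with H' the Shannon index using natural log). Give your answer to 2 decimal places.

1.00

H' = −Σ pᵢ ln pᵢ = −((-0.3454) + (-0.3336) + (-0.3541) + (-0.3502)) = 1.3834 (working shown to 4 dp, full precision carried).
With S = 4 species, ln S = 1.3863, so J = 1.3834/1.3863 = 0.9979, i.e. 1.00 to 2 decimal places.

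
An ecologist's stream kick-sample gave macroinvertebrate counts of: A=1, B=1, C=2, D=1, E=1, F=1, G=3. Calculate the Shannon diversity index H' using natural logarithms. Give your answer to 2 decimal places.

1.83

Total N = 1+1+2+1+1+1+3 = 10, so the proportions are 0.1, 0.1, 0.2, 0.1, 0.1, 0.1, 0.3 (working shown to 4 dp, full precision carried).
Each pᵢ ln pᵢ term: 0.1×(-2.3026)=-0.2303, 0.1×(-2.3026)=-0.2303, 0.2×(-1.6094)=-0.3219, 0.1×(-2.3026)=-0.2303, 0.1×(-2.3026)=-0.2303, 0.1×(-2.3026)=-0.2303, 0.3×(-1.2040)=-0.3612.
Sum = -1.8344, so H' = 1.83.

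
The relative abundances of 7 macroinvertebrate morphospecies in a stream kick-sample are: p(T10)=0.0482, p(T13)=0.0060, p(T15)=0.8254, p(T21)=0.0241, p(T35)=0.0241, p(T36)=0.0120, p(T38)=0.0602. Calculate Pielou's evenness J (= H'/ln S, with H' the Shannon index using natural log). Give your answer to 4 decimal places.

0.3788

H' = −Σ pᵢ ln pᵢ = −((-0.146161) + (-0.030696) + (-0.158384) + (-0.089786) + (-0.089786) + (-0.053074) + (-0.169167)) = 0.737054 (working shown to 6 dp, full precision carried).
With S = 7 species, ln S = 1.945910, so J = 0.737054/1.945910 = 0.378771, i.e. 0.3788 to 4 decimal places.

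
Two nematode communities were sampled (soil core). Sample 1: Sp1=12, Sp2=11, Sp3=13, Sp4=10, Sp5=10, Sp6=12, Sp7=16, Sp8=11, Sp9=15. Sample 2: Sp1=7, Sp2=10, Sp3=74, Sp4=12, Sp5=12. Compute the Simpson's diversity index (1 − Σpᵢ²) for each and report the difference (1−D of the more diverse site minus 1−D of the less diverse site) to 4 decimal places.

0.3331

Sample 1: N=110, proportions 0.109091, 0.1, 0.118182, 0.090909, 0.090909, 0.109091, 0.145455, 0.1, 0.136364, giving 1−D = 0.885950 (working shown to 6 dp, full precision carried).
Sample 2: N=115, proportions 0.06087, 0.086957, 0.643478, 0.104348, 0.104348, giving 1−D = 0.552892.
Difference = |0.885950 − 0.552892| = 0.333058, i.e. 0.3331 to 4 decimal places.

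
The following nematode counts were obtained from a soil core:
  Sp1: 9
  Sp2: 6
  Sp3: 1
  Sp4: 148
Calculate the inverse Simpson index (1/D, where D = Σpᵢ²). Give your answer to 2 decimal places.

Total N = 9+6+1+148 = 164, so the proportions are 0.05488, 0.03659, 0.0061, 0.90244 (working shown to 5 dp, full precision carried).
D = 0.05488² + 0.03659² + 0.0061² + 0.90244² = 0.00301 + 0.00134 + 0.00004 + 0.81440 = 0.81878.
So 1/D = 1.2213, i.e. 1.22 to 2 decimal places.

1.22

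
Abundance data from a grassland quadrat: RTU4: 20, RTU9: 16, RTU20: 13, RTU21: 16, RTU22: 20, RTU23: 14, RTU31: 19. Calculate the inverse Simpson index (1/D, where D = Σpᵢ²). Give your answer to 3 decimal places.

6.832

Total N = 20+16+13+16+20+14+19 = 118, so the proportions are 0.1694915, 0.1355932, 0.1101695, 0.1355932, 0.1694915, 0.1186441, 0.1610169 (working shown to 7 dp, full precision carried).
D = 0.1694915² + 0.1355932² + 0.1101695² + 0.1355932² + 0.1694915² + 0.1186441² + 0.1610169² = 0.0287274 + 0.0183855 + 0.0121373 + 0.0183855 + 0.0287274 + 0.0140764 + 0.0259265 = 0.1463660.
So 1/D = 6.83219, i.e. 6.832 to 3 decimal places.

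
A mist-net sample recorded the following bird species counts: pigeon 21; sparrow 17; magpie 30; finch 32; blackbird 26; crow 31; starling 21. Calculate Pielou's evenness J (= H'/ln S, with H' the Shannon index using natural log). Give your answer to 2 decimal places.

0.99

Total N = 21+17+30+32+26+31+21 = 178, so the proportions are 0.118, 0.0955, 0.1685, 0.1798, 0.1461, 0.1742, 0.118 (working shown to 4 dp, full precision carried).
H' = −Σ pᵢ ln pᵢ = −((-0.2521) + (-0.2243) + (-0.3001) + (-0.3085) + (-0.2810) + (-0.3044) + (-0.2521)) = 1.9226.
With S = 7 species, ln S = 1.9459, so J = 1.9226/1.9459 = 0.9880, i.e. 0.99 to 2 decimal places.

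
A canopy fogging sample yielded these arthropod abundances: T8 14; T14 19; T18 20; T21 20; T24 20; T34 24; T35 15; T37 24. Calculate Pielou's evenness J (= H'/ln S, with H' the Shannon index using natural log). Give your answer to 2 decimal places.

Total N = 14+19+20+20+20+24+15+24 = 156, so the proportions are 0.0897, 0.1218, 0.1282, 0.1282, 0.1282, 0.1538, 0.0962, 0.1538 (working shown to 4 dp, full precision carried).
H' = −Σ pᵢ ln pᵢ = −((-0.2164) + (-0.2564) + (-0.2633) + (-0.2633) + (-0.2633) + (-0.2880) + (-0.2252) + (-0.2880)) = 2.0639.
With S = 8 species, ln S = 2.0794, so J = 2.0639/2.0794 = 0.9925, i.e. 0.99 to 2 decimal places.

0.99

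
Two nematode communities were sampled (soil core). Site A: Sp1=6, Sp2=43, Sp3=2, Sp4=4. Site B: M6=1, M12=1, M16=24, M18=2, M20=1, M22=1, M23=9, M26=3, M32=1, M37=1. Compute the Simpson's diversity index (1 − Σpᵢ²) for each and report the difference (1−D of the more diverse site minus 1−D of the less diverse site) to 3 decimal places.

Site A: N=55, proportions 0.10909, 0.78182, 0.03636, 0.07273, giving 1−D = 0.37025 (working shown to 5 dp, full precision carried).
Site B: N=44, proportions 0.02273, 0.02273, 0.54545, 0.04545, 0.02273, 0.02273, 0.20455, 0.06818, 0.02273, 0.02273, giving 1−D = 0.65083.
Difference = |0.37025 − 0.65083| = 0.28058, i.e. 0.281 to 3 decimal places.

0.281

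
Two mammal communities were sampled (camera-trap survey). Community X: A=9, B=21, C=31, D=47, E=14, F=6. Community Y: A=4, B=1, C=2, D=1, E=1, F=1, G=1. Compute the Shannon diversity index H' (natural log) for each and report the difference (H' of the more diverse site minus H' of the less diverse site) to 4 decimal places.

0.1877

Community X: N=128, proportions 0.070312, 0.164062, 0.242188, 0.367188, 0.109375, 0.046875, giving H' = 1.580015 (working shown to 6 dp, full precision carried).
Community Y: N=11, proportions 0.363636, 0.090909, 0.181818, 0.090909, 0.090909, 0.090909, 0.090909, giving H' = 1.767761.
Difference = |1.580015 − 1.767761| = 0.187746, i.e. 0.1877 to 4 decimal places.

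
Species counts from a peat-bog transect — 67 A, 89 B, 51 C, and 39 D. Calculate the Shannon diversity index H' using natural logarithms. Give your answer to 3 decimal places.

Total N = 67+89+51+39 = 246, so the proportions are 0.27236, 0.36179, 0.20732, 0.15854 (working shown to 5 dp, full precision carried).
Each pᵢ ln pᵢ term: 0.27236×(-1.30064)=-0.35424, 0.36179×(-1.01670)=-0.36783, 0.20732×(-1.57351)=-0.32621, 0.15854×(-1.84177)=-0.29199.
Sum = -1.34027, so H' = 1.340.

1.340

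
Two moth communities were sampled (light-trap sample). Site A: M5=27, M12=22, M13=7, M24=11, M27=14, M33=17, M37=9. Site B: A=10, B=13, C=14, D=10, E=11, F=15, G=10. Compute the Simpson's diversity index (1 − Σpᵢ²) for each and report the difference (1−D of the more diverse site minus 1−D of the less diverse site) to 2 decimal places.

0.02

Site A: N=107, proportions 0.2523364, 0.2056075, 0.0654206, 0.1028037, 0.1308411, 0.1588785, 0.0841121, giving 1−D = 0.8297668 (working shown to 7 dp, full precision carried).
Site B: N=83, proportions 0.1204819, 0.1566265, 0.1686747, 0.1204819, 0.1325301, 0.1807229, 0.1204819, giving 1−D = 0.8532443.
Difference = |0.8297668 − 0.8532443| = 0.0234775, i.e. 0.02 to 2 decimal places.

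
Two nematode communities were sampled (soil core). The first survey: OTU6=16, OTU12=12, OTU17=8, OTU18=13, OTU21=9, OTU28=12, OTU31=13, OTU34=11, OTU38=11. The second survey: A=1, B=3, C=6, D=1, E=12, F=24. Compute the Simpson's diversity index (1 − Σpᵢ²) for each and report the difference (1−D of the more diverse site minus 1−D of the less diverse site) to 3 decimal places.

0.232

The first survey: N=105, proportions 0.152381, 0.114286, 0.07619, 0.12381, 0.085714, 0.114286, 0.12381, 0.104762, 0.104762, giving 1−D = 0.884898 (working shown to 6 dp, full precision carried).
The second survey: N=47, proportions 0.021277, 0.06383, 0.12766, 0.021277, 0.255319, 0.510638, giving 1−D = 0.652784.
Difference = |0.884898 − 0.652784| = 0.232114, i.e. 0.232 to 3 decimal places.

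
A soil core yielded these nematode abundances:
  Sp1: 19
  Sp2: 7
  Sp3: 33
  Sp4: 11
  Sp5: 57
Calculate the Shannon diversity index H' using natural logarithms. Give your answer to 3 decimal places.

1.366

Total N = 19+7+33+11+57 = 127, so the proportions are 0.14961, 0.05512, 0.25984, 0.08661, 0.44882 (working shown to 5 dp, full precision carried).
Each pᵢ ln pᵢ term: 0.14961×(-1.89975)=-0.28421, 0.05512×(-2.89828)=-0.15975, 0.25984×(-1.34768)=-0.35018, 0.08661×(-2.44629)=-0.21188, 0.44882×(-0.80114)=-0.35956.
Sum = -1.36559, so H' = 1.366.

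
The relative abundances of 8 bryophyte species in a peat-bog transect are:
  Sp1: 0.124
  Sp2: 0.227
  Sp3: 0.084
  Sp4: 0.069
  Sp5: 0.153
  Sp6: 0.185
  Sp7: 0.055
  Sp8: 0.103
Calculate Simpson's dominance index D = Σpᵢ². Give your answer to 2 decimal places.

D = 0.124² + 0.227² + 0.084² + 0.069² + 0.153² + 0.185² + 0.055² + 0.103² = 0.0154 + 0.0515 + 0.0071 + 0.0048 + 0.0234 + 0.0342 + 0.0030 + 0.0106 = 0.1500 (working shown to 4 dp, full precision carried).
To 2 decimal places, D = 0.15.

0.15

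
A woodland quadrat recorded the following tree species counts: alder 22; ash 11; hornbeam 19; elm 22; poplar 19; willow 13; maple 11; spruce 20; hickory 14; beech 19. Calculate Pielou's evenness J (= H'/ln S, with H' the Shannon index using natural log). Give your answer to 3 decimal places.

Total N = 22+11+19+22+19+13+11+20+14+19 = 170, so the proportions are 0.12941, 0.06471, 0.11176, 0.12941, 0.11176, 0.07647, 0.06471, 0.11765, 0.08235, 0.11176 (working shown to 5 dp, full precision carried).
H' = −Σ pᵢ ln pᵢ = −((-0.26462) + (-0.17716) + (-0.24492) + (-0.26462) + (-0.24492) + (-0.19659) + (-0.17716) + (-0.25177) + (-0.20561) + (-0.24492)) = 2.27228.
With S = 10 species, ln S = 2.30259, so J = 2.27228/2.30259 = 0.98684, i.e. 0.987 to 3 decimal places.

0.987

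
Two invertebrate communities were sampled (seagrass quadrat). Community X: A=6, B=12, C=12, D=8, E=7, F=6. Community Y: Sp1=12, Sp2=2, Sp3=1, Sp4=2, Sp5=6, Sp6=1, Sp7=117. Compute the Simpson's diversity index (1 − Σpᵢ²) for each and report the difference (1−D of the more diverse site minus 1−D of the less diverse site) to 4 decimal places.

Community X: N=51, proportions 0.117647, 0.235294, 0.235294, 0.156863, 0.137255, 0.117647, giving 1−D = 0.818147 (working shown to 6 dp, full precision carried).
Community Y: N=141, proportions 0.085106, 0.014184, 0.007092, 0.014184, 0.042553, 0.007092, 0.829787, giving 1−D = 0.301896.
Difference = |0.818147 − 0.301896| = 0.516251, i.e. 0.5163 to 4 decimal places.

0.5163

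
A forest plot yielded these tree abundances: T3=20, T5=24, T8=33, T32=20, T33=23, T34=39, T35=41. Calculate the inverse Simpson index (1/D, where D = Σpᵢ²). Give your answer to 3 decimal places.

Total N = 20+24+33+20+23+39+41 = 200, so the proportions are 0.1, 0.12, 0.165, 0.1, 0.115, 0.195, 0.205 (working shown to 7 dp, full precision carried).
D = 0.1² + 0.12² + 0.165² + 0.1² + 0.115² + 0.195² + 0.205² = 0.0100000 + 0.0144000 + 0.0272250 + 0.0100000 + 0.0132250 + 0.0380250 + 0.0420250 = 0.1549000.
So 1/D = 6.45578, i.e. 6.456 to 3 decimal places.

6.456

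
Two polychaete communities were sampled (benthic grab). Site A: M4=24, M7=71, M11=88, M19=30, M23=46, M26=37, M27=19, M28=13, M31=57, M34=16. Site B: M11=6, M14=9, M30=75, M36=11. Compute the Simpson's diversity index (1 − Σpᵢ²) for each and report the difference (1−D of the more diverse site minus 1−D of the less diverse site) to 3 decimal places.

0.439

Site A: N=401, proportions 0.059850374, 0.177057357, 0.219451372, 0.074812968, 0.114713217, 0.092269327, 0.047381546, 0.032418953, 0.142144638, 0.039900249, giving 1−D = 0.864546862 (working shown to 9 dp, full precision carried).
Site B: N=101, proportions 0.059405941, 0.089108911, 0.742574257, 0.108910891, giving 1−D = 0.425252426.
Difference = |0.864546862 − 0.425252426| = 0.439294436, i.e. 0.439 to 3 decimal places.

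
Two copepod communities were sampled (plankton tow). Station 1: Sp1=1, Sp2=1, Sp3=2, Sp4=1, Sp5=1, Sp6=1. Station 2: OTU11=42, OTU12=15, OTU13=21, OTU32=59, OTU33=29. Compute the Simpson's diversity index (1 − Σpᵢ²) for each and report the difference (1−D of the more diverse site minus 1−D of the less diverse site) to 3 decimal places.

0.061

Station 1: N=7, proportions 0.142857, 0.142857, 0.285714, 0.142857, 0.142857, 0.142857, giving 1−D = 0.816327 (working shown to 6 dp, full precision carried).
Station 2: N=166, proportions 0.253012, 0.090361, 0.126506, 0.355422, 0.174699, giving 1−D = 0.754972.
Difference = |0.816327 − 0.754972| = 0.061355, i.e. 0.061 to 3 decimal places.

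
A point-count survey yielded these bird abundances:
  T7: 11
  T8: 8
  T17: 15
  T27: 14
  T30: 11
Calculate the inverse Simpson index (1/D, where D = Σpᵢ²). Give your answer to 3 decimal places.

Total N = 11+8+15+14+11 = 59, so the proportions are 0.1864407, 0.1355932, 0.2542373, 0.2372881, 0.1864407 (working shown to 7 dp, full precision carried).
D = 0.1864407² + 0.1355932² + 0.2542373² + 0.2372881² + 0.1864407² = 0.0347601 + 0.0183855 + 0.0646366 + 0.0563057 + 0.0347601 = 0.2088480.
So 1/D = 4.78817, i.e. 4.788 to 3 decimal places.

4.788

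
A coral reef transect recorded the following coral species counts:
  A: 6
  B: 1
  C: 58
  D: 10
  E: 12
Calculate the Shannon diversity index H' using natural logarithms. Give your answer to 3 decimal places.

1.028

Total N = 6+1+58+10+12 = 87, so the proportions are 0.06897, 0.01149, 0.66667, 0.11494, 0.13793 (working shown to 5 dp, full precision carried).
Each pᵢ ln pᵢ term: 0.06897×(-2.67415)=-0.18442, 0.01149×(-4.46591)=-0.05133, 0.66667×(-0.40547)=-0.27031, 0.11494×(-2.16332)=-0.24866, 0.13793×(-1.98100)=-0.27324.
Sum = -1.02797, so H' = 1.028.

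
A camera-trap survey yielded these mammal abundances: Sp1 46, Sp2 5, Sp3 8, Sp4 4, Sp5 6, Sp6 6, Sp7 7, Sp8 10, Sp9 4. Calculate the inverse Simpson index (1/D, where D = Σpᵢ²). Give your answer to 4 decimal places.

3.7494

Total N = 46+5+8+4+6+6+7+10+4 = 96, so the proportions are 0.47916667, 0.05208333, 0.08333333, 0.04166667, 0.0625, 0.0625, 0.07291667, 0.10416667, 0.04166667 (working shown to 8 dp, full precision carried).
D = 0.47916667² + 0.05208333² + 0.08333333² + 0.04166667² + 0.0625² + 0.0625² + 0.07291667² + 0.10416667² + 0.04166667² = 0.22960069 + 0.00271267 + 0.00694444 + 0.00173611 + 0.00390625 + 0.00390625 + 0.00531684 + 0.01085069 + 0.00173611 = 0.26671007.
So 1/D = 3.749390, i.e. 3.7494 to 4 decimal places.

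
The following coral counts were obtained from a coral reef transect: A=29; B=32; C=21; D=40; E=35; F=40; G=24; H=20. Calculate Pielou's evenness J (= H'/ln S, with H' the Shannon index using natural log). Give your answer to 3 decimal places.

Total N = 29+32+21+40+35+40+24+20 = 241, so the proportions are 0.12033, 0.13278, 0.08714, 0.16598, 0.14523, 0.16598, 0.09959, 0.08299 (working shown to 5 dp, full precision carried).
H' = −Σ pᵢ ln pᵢ = −((-0.25480) + (-0.26809) + (-0.21264) + (-0.29808) + (-0.28021) + (-0.29808) + (-0.22972) + (-0.20656)) = 2.04818.
With S = 8 species, ln S = 2.07944, so J = 2.04818/2.07944 = 0.98496, i.e. 0.985 to 3 decimal places.

0.985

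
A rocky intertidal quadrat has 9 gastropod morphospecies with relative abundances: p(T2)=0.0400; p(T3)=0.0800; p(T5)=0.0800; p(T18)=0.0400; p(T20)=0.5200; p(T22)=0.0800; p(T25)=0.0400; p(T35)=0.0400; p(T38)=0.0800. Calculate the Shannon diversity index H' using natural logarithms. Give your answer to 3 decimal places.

Each pᵢ ln pᵢ term (working shown to 5 dp, full precision carried): 0.04×(-3.21888)=-0.12876, 0.08×(-2.52573)=-0.20206, 0.08×(-2.52573)=-0.20206, 0.04×(-3.21888)=-0.12876, 0.52×(-0.65393)=-0.34004, 0.08×(-2.52573)=-0.20206, 0.04×(-3.21888)=-0.12876, 0.04×(-3.21888)=-0.12876, 0.08×(-2.52573)=-0.20206.
Sum = -1.66330, so H' = 1.663.

1.663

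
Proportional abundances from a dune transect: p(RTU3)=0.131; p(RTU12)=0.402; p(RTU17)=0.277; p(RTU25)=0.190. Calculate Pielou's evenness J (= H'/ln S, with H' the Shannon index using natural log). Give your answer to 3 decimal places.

0.940

H' = −Σ pᵢ ln pᵢ = −((-0.26627) + (-0.36634) + (-0.35560) + (-0.31554)) = 1.30374 (working shown to 5 dp, full precision carried).
With S = 4 species, ln S = 1.38629, so J = 1.30374/1.38629 = 0.94045, i.e. 0.940 to 3 decimal places.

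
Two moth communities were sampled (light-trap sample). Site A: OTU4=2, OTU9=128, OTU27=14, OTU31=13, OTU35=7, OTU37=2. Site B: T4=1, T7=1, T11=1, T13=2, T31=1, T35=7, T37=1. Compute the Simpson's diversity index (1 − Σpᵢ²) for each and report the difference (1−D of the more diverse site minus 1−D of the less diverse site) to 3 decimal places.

0.314

Site A: N=166, proportions 0.01205, 0.77108, 0.08434, 0.07831, 0.04217, 0.01205, giving 1−D = 0.39011 (working shown to 5 dp, full precision carried).
Site B: N=14, proportions 0.07143, 0.07143, 0.07143, 0.14286, 0.07143, 0.5, 0.07143, giving 1−D = 0.70408.
Difference = |0.39011 − 0.70408| = 0.31397, i.e. 0.314 to 3 decimal places.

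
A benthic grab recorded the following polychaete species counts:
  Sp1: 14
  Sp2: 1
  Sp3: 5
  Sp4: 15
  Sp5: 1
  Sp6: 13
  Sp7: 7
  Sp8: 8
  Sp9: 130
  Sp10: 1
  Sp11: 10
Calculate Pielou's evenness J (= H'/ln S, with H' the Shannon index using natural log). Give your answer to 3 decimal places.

Total N = 14+1+5+15+1+13+7+8+130+1+10 = 205, so the proportions are 0.06829, 0.00488, 0.02439, 0.07317, 0.00488, 0.06341, 0.03415, 0.03902, 0.63415, 0.00488, 0.04878 (working shown to 5 dp, full precision carried).
H' = −Σ pᵢ ln pᵢ = −((-0.18329) + (-0.02597) + (-0.09057) + (-0.19134) + (-0.02597) + (-0.17490) + (-0.11532) + (-0.12658) + (-0.28884) + (-0.02597) + (-0.14734)) = 1.39608.
With S = 11 species, ln S = 2.39790, so J = 1.39608/2.39790 = 0.58221, i.e. 0.582 to 3 decimal places.

0.582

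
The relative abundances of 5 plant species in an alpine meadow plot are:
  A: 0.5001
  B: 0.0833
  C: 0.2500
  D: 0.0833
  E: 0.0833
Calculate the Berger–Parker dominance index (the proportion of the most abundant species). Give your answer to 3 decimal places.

The largest proportion is 0.5001, i.e. d = 0.500 to 3 decimal places.

0.500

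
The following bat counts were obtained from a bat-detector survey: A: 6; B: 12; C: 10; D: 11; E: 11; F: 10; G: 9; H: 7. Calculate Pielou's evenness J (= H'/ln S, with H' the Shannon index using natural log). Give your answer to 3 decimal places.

0.989

Total N = 6+12+10+11+11+10+9+7 = 76, so the proportions are 0.07895, 0.15789, 0.13158, 0.14474, 0.14474, 0.13158, 0.11842, 0.09211 (working shown to 5 dp, full precision carried).
H' = −Σ pᵢ ln pᵢ = −((-0.20045) + (-0.29145) + (-0.26686) + (-0.27975) + (-0.27975) + (-0.26686) + (-0.25265) + (-0.21965)) = 2.05743.
With S = 8 species, ln S = 2.07944, so J = 2.05743/2.07944 = 0.98941, i.e. 0.989 to 3 decimal places.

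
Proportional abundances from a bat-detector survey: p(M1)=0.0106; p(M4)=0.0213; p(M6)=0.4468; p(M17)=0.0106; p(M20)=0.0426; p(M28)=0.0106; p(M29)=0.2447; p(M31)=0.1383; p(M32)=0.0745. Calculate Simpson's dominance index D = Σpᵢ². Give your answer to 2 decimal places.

D = 0.0106² + 0.0213² + 0.4468² + 0.0106² + 0.0426² + 0.0106² + 0.2447² + 0.1383² + 0.0745² = 0.0001 + 0.0005 + 0.1996 + 0.0001 + 0.0018 + 0.0001 + 0.0599 + 0.0191 + 0.0056 = 0.2868 (working shown to 4 dp, full precision carried).
To 2 decimal places, D = 0.29.

0.29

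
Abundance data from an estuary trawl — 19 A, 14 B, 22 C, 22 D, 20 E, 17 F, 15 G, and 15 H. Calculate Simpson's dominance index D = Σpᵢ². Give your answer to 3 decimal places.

Total N = 19+14+22+22+20+17+15+15 = 144, so the proportions are 0.13194, 0.09722, 0.15278, 0.15278, 0.13889, 0.11806, 0.10417, 0.10417 (working shown to 5 dp, full precision carried).
D = 0.13194² + 0.09722² + 0.15278² + 0.15278² + 0.13889² + 0.11806² + 0.10417² + 0.10417² = 0.01741 + 0.00945 + 0.02334 + 0.02334 + 0.01929 + 0.01394 + 0.01085 + 0.01085 = 0.12847.
To 3 decimal places, D = 0.128.

0.128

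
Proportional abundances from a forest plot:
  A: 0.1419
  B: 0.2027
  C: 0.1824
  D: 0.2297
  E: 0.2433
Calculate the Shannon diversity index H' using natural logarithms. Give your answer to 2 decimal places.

Each pᵢ ln pᵢ term (working shown to 4 dp, full precision carried): 0.1419×(-1.9526)=-0.2771, 0.2027×(-1.5960)=-0.3235, 0.1824×(-1.7016)=-0.3104, 0.2297×(-1.4710)=-0.3379, 0.2433×(-1.4135)=-0.3439.
Sum = -1.5927, so H' = 1.59.

1.59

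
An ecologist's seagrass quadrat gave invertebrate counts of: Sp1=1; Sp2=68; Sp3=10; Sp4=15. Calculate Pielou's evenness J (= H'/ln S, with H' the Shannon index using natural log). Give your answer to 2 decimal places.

Total N = 1+68+10+15 = 94, so the proportions are 0.0106, 0.7234, 0.1064, 0.1596 (working shown to 4 dp, full precision carried).
H' = −Σ pᵢ ln pᵢ = −((-0.0483) + (-0.2342) + (-0.2384) + (-0.2929)) = 0.8138.
With S = 4 species, ln S = 1.3863, so J = 0.8138/1.3863 = 0.5870, i.e. 0.59 to 2 decimal places.

0.59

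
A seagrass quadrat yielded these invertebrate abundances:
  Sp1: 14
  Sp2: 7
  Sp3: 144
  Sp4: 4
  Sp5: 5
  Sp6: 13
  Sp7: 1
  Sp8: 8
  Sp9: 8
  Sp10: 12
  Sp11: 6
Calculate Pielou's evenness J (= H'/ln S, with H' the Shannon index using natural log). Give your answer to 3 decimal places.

Total N = 14+7+144+4+5+13+1+8+8+12+6 = 222, so the proportions are 0.06306, 0.03153, 0.64865, 0.01802, 0.02252, 0.05856, 0.0045, 0.03604, 0.03604, 0.05405, 0.02703 (working shown to 5 dp, full precision carried).
H' = −Σ pᵢ ln pᵢ = −((-0.17428) + (-0.10900) + (-0.28078) + (-0.07237) + (-0.08543) + (-0.16617) + (-0.02434) + (-0.11976) + (-0.11976) + (-0.15772) + (-0.09759)) = 1.40719.
With S = 11 species, ln S = 2.39790, so J = 1.40719/2.39790 = 0.58684, i.e. 0.587 to 3 decimal places.

0.587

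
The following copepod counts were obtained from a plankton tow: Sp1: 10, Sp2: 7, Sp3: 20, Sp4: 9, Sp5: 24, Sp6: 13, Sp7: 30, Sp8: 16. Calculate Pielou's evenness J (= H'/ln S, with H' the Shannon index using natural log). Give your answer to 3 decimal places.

0.949

Total N = 10+7+20+9+24+13+30+16 = 129, so the proportions are 0.07752, 0.05426, 0.15504, 0.06977, 0.18605, 0.10078, 0.23256, 0.12403 (working shown to 5 dp, full precision carried).
H' = −Σ pᵢ ln pᵢ = −((-0.19823) + (-0.15812) + (-0.28900) + (-0.18576) + (-0.31289) + (-0.23127) + (-0.33921) + (-0.25888)) = 1.97336.
With S = 8 species, ln S = 2.07944, so J = 1.97336/2.07944 = 0.94899, i.e. 0.949 to 3 decimal places.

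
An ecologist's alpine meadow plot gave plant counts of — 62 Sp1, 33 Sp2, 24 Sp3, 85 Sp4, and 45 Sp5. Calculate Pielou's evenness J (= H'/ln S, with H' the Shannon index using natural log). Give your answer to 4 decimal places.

0.9417

Total N = 62+33+24+85+45 = 249, so the proportions are 0.248996, 0.13253, 0.096386, 0.341365, 0.180723 (working shown to 6 dp, full precision carried).
H' = −Σ pᵢ ln pᵢ = −((-0.346184) + (-0.267836) + (-0.225484) + (-0.366900) + (-0.309179)) = 1.515583.
With S = 5 species, ln S = 1.609438, so J = 1.515583/1.609438 = 0.941685, i.e. 0.9417 to 4 decimal places.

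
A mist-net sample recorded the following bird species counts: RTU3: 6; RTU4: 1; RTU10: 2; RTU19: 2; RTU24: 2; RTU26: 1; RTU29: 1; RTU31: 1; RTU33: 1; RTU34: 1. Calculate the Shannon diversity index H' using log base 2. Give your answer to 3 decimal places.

Total N = 6+1+2+2+2+1+1+1+1+1 = 18, so the proportions are 0.33333, 0.05556, 0.11111, 0.11111, 0.11111, 0.05556, 0.05556, 0.05556, 0.05556, 0.05556 (working shown to 5 dp, full precision carried).
Each pᵢ log₂ pᵢ term: 0.33333×(-1.58496)=-0.52832, 0.05556×(-4.16993)=-0.23166, 0.11111×(-3.16993)=-0.35221, 0.11111×(-3.16993)=-0.35221, 0.11111×(-3.16993)=-0.35221, 0.05556×(-4.16993)=-0.23166, 0.05556×(-4.16993)=-0.23166, 0.05556×(-4.16993)=-0.23166, 0.05556×(-4.16993)=-0.23166, 0.05556×(-4.16993)=-0.23166.
Sum = -2.97494, so H' = 2.975.

2.975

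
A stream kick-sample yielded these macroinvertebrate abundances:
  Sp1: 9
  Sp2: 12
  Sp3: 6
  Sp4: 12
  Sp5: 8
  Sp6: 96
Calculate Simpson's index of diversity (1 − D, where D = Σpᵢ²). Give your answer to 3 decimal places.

0.526

Total N = 9+12+6+12+8+96 = 143, so the proportions are 0.06294, 0.08392, 0.04196, 0.08392, 0.05594, 0.67133 (working shown to 5 dp, full precision carried).
D = 0.06294² + 0.08392² + 0.04196² + 0.08392² + 0.05594² + 0.67133² = 0.00396 + 0.00704 + 0.00176 + 0.00704 + 0.00313 + 0.45068 = 0.47362.
So 1 − D = 0.52638, i.e. 0.526 to 3 decimal places.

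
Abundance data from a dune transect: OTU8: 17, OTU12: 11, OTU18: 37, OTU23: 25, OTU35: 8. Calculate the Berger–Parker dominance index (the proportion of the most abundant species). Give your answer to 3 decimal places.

0.378

Total N = 17+11+37+25+8 = 98, so the proportions are 0.17347, 0.11224, 0.37755, 0.2551, 0.08163 (working shown to 5 dp, full precision carried).
The largest proportion is 0.37755, i.e. d = 0.378 to 3 decimal places.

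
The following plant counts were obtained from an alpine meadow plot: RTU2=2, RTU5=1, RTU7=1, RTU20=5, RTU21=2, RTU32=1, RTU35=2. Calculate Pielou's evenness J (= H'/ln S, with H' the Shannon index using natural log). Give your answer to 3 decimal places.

Total N = 2+1+1+5+2+1+2 = 14, so the proportions are 0.14286, 0.07143, 0.07143, 0.35714, 0.14286, 0.07143, 0.14286 (working shown to 5 dp, full precision carried).
H' = −Σ pᵢ ln pᵢ = −((-0.27799) + (-0.18850) + (-0.18850) + (-0.36772) + (-0.27799) + (-0.18850) + (-0.27799)) = 1.76719.
With S = 7 species, ln S = 1.94591, so J = 1.76719/1.94591 = 0.90816, i.e. 0.908 to 3 decimal places.

0.908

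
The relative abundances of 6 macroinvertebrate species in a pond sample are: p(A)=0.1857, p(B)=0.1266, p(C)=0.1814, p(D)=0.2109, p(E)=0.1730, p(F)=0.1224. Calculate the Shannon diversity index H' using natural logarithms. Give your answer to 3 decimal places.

Each pᵢ ln pᵢ term (working shown to 5 dp, full precision carried): 0.1857×(-1.68362)=-0.31265, 0.1266×(-2.06672)=-0.26165, 0.1814×(-1.70705)=-0.30966, 0.2109×(-1.55637)=-0.32824, 0.173×(-1.75446)=-0.30352, 0.1224×(-2.10046)=-0.25710.
Sum = -1.77281, so H' = 1.773.

1.773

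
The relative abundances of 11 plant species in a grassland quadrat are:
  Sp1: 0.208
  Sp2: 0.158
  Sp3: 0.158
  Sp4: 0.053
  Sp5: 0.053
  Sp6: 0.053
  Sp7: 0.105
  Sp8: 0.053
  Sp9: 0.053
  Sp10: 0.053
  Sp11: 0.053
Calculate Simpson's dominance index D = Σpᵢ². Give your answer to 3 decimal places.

D = 0.208² + 0.158² + 0.158² + 0.053² + 0.053² + 0.053² + 0.105² + 0.053² + 0.053² + 0.053² + 0.053² = 0.04326 + 0.02496 + 0.02496 + 0.00281 + 0.00281 + 0.00281 + 0.01102 + 0.00281 + 0.00281 + 0.00281 + 0.00281 = 0.12388 (working shown to 5 dp, full precision carried).
To 3 decimal places, D = 0.124.

0.124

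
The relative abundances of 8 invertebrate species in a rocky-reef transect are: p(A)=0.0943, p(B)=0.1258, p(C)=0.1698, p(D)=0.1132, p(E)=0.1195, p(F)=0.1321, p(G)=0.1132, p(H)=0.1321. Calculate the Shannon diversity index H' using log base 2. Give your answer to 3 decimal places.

2.981

Each pᵢ log₂ pᵢ term (working shown to 5 dp, full precision carried): 0.0943×(-3.40660)=-0.32124, 0.1258×(-2.99080)=-0.37624, 0.1698×(-2.55809)=-0.43436, 0.1132×(-3.14305)=-0.35579, 0.1195×(-3.06492)=-0.36626, 0.1321×(-2.92030)=-0.38577, 0.1132×(-3.14305)=-0.35579, 0.1321×(-2.92030)=-0.38577.
Sum = -2.98124, so H' = 2.981.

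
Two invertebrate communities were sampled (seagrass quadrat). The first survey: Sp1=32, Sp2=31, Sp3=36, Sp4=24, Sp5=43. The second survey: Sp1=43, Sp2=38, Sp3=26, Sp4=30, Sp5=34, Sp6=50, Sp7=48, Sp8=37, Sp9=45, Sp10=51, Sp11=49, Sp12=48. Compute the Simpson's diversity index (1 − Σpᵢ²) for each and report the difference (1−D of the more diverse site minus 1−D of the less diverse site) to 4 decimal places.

The first survey: N=166, proportions 0.1927711, 0.186747, 0.2168675, 0.1445783, 0.2590361, giving 1−D = 0.7929308 (working shown to 7 dp, full precision carried).
The second survey: N=499, proportions 0.0861723, 0.0761523, 0.0521042, 0.0601202, 0.0681363, 0.1002004, 0.0961924, 0.0741483, 0.0901804, 0.1022044, 0.0981964, 0.0961924, giving 1−D = 0.9135385.
Difference = |0.7929308 − 0.9135385| = 0.1206077, i.e. 0.1206 to 4 decimal places.

0.1206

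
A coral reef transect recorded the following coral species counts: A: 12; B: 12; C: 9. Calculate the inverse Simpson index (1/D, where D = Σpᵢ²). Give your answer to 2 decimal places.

Total N = 12+12+9 = 33, so the proportions are 0.36364, 0.36364, 0.27273 (working shown to 5 dp, full precision carried).
D = 0.36364² + 0.36364² + 0.27273² = 0.13223 + 0.13223 + 0.07438 = 0.33884.
So 1/D = 2.9512, i.e. 2.95 to 2 decimal places.

2.95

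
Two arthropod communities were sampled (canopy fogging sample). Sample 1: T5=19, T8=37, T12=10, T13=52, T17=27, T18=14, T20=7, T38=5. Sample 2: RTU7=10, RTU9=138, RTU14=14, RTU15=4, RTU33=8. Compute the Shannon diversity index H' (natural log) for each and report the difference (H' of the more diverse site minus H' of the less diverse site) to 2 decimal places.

1.05

Sample 1: N=171, proportions 0.1111, 0.2164, 0.0585, 0.3041, 0.1579, 0.0819, 0.0409, 0.0292, giving H' = 1.8338 (working shown to 4 dp, full precision carried).
Sample 2: N=174, proportions 0.0575, 0.7931, 0.0805, 0.023, 0.046, giving H' = 0.7791.
Difference = |1.8338 − 0.7791| = 1.0547, i.e. 1.05 to 2 decimal places.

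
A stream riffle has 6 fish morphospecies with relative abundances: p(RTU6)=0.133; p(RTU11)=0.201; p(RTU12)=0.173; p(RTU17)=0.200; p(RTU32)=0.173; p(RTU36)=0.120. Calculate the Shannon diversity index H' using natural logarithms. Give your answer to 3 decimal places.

1.774

Each pᵢ ln pᵢ term (working shown to 5 dp, full precision carried): 0.133×(-2.01741)=-0.26832, 0.201×(-1.60445)=-0.32249, 0.173×(-1.75446)=-0.30352, 0.2×(-1.60944)=-0.32189, 0.173×(-1.75446)=-0.30352, 0.12×(-2.12026)=-0.25443.
Sum = -1.77417, so H' = 1.774.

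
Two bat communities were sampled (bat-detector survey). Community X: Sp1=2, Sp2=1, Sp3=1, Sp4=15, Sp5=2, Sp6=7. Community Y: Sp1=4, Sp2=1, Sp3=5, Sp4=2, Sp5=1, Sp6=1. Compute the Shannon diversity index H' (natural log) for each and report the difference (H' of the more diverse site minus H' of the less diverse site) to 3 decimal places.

0.273

Community X: N=28, proportions 0.07143, 0.03571, 0.03571, 0.53571, 0.07143, 0.25, giving H' = 1.29596 (working shown to 5 dp, full precision carried).
Community Y: N=14, proportions 0.28571, 0.07143, 0.35714, 0.14286, 0.07143, 0.07143, giving H' = 1.56915.
Difference = |1.29596 − 1.56915| = 0.27319, i.e. 0.273 to 3 decimal places.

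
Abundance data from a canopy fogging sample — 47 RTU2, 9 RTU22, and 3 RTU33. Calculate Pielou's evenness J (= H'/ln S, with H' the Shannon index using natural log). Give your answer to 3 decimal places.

Total N = 47+9+3 = 59, so the proportions are 0.79661, 0.15254, 0.05085 (working shown to 5 dp, full precision carried).
H' = −Σ pᵢ ln pᵢ = −((-0.18114) + (-0.28683) + (-0.15147)) = 0.61944.
With S = 3 species, ln S = 1.09861, so J = 0.61944/1.09861 = 0.56384, i.e. 0.564 to 3 decimal places.

0.564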